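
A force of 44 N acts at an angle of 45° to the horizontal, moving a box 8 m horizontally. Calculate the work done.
W = F·d·cosθ = (44)(8)cos(45°) = 248.9 J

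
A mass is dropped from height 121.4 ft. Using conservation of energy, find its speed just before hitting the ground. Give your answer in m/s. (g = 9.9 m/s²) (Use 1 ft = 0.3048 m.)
Convert to SI: h = 37.0027 m
mgh = ½mv² ⇒ v = √(2gh) = √(2·9.9·37.0027) = 27.07 m/s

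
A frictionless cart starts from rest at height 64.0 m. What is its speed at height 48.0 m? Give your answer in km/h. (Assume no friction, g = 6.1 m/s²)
mgh₁ = mgh₂ + ½mv² ⇒ v = √(2g(h₁−h₂)) = √(2·6.1·16.0) = 13.9714 m/s = 50.3 km/h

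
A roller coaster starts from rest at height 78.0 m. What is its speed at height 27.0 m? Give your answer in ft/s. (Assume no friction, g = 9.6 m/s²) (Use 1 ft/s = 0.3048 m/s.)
mgh₁ = mgh₂ + ½mv² ⇒ v = √(2g(h₁−h₂)) = √(2·9.6·51.0) = 31.2922 m/s = 102.7 ft/s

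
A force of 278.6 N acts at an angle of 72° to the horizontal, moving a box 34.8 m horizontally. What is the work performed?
W = F·d·cosθ = (278.6)(34.8)cos(72°) = 2996 J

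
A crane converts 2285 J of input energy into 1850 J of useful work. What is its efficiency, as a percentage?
η = W_out/W_in = 1850/2285 = 80.96%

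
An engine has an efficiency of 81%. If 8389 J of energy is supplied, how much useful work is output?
W_out = η·W_in = 0.81·8389 = 6795.09 J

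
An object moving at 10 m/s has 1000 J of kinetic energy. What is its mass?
m = 2·KE/v² = 2·1000/(10)² = 20.0 kg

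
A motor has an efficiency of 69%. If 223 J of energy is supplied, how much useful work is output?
W_out = η·W_in = 0.69·223 = 153.87 J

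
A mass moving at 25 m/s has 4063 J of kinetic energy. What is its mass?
m = 2·KE/v² = 2·4063/(25)² = 13.0 kg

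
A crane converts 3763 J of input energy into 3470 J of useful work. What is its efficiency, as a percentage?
η = W_out/W_in = 3470/3763 = 92.21%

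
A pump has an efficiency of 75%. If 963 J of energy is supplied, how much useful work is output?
W_out = η·W_in = 0.75·963 = 722.25 J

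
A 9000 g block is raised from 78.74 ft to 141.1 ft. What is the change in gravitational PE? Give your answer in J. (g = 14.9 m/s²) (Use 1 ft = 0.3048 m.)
Convert to SI: m = 9.0 kg, Δh = 19.0073 m
ΔPE = mgΔh = (9.0)(14.9)(19.0073) = 2549 J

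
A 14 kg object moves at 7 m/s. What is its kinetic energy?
KE = ½mv² = ½(14)(7)² = 343.0 J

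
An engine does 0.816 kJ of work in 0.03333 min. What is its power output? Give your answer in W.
Convert to SI: W = 816.0 J, t = 1.9998 s
P = W/t = 816.0/1.9998 = 408.0 W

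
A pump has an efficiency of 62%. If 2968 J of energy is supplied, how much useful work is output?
W_out = η·W_in = 0.62·2968 = 1840.16 J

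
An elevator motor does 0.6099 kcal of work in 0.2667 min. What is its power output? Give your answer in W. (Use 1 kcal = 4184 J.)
Convert to SI: W = 2551.82 J, t = 16.002 s
P = W/t = 2551.82/16.002 = 159.5 W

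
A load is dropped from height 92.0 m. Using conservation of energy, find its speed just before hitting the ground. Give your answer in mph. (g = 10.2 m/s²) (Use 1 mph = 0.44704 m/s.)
mgh = ½mv² ⇒ v = √(2gh) = √(2·10.2·92.0) = 43.322 m/s = 96.91 mph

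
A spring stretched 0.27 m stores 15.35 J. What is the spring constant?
k = 2·PE/x² = 2·15.35/(0.27)² = 421.1 N/m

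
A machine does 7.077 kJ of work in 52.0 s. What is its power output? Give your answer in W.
Convert to SI: W = 7077.0 J, t = 52.0 s
P = W/t = 7077.0/52.0 = 136.1 W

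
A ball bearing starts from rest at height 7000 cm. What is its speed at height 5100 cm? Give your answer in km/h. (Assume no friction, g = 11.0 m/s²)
Convert to SI: h₁−h₂ = 19.0 m
mgh₁ = mgh₂ + ½mv² ⇒ v = √(2g(h₁−h₂)) = √(2·11.0·19.0) = 20.445 m/s = 73.6 km/h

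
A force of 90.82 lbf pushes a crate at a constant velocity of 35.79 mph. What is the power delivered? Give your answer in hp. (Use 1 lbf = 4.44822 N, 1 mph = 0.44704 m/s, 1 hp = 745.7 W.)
Convert to SI: F = 403.987 N, v = 15.9996 m/s
P = Fv = (403.987)(15.9996) = 6463.62 W = 8.668 hp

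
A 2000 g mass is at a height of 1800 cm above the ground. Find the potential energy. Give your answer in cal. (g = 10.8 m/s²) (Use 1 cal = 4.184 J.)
Convert to SI: m = 2.0 kg, h = 18.0 m
PE = mgh = (2.0)(10.8)(18.0) = 388.8 J = 92.93 cal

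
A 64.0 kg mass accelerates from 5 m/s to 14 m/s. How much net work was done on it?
W = ΔKE = ½m(v₂² − v₁²) = ½(64.0)(14² − 5²) = 5472.0 J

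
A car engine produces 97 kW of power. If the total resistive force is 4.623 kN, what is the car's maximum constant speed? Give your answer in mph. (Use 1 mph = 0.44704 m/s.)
Convert to SI: F = 4623.0 N
P = Fv ⇒ v = P/F = 97000 W/4623.0 N = 20.982 m/s = 46.94 mph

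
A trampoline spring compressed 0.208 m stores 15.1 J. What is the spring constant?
k = 2·PE/x² = 2·15.1/(0.208)² = 698.0 N/m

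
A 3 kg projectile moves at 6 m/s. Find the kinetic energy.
KE = ½mv² = ½(3)(6)² = 54.0 J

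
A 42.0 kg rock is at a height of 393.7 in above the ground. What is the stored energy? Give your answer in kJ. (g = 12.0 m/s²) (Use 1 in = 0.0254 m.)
Convert to SI: m = 42.0 kg, h = 9.99998 m
PE = mgh = (42.0)(12.0)(9.99998) = 5039.99 J = 5.04 kJ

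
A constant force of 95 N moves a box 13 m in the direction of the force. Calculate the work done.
W = F·d = (95)(13) = 1235 J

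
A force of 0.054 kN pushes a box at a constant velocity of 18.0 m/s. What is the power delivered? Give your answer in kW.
Convert to SI: F = 54.0 N, v = 18.0 m/s
P = Fv = (54.0)(18.0) = 972.0 W = 0.972 kW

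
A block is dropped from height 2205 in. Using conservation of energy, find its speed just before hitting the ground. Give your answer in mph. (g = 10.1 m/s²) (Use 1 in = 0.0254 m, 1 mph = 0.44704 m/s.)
Convert to SI: h = 56.007 m
mgh = ½mv² ⇒ v = √(2gh) = √(2·10.1·56.007) = 33.6354 m/s = 75.24 mph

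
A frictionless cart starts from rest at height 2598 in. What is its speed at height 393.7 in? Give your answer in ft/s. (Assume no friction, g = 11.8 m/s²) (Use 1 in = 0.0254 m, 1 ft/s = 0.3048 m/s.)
Convert to SI: h₁−h₂ = 55.9892 m
mgh₁ = mgh₂ + ½mv² ⇒ v = √(2g(h₁−h₂)) = √(2·11.8·55.9892) = 36.3503 m/s = 119.3 ft/s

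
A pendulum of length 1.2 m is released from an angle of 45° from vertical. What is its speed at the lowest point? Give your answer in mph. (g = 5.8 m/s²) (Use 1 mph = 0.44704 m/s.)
h = L(1 − cosθ) = 1.2(1 − cos45°) = 0.351472 m
v = √(2gh) = √(2·5.8·0.351472) = 2.01918 m/s = 4.517 mph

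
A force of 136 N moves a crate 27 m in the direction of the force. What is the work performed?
W = F·d = (136)(27) = 3672 J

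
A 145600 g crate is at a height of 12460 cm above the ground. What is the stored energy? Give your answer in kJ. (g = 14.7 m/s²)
Convert to SI: m = 145.6 kg, h = 124.6 m
PE = mgh = (145.6)(14.7)(124.6) = 266684 J = 266.7 kJ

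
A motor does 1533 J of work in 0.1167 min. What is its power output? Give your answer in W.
Convert to SI: W = 1533.0 J, t = 7.002 s
P = W/t = 1533.0/7.002 = 218.9 W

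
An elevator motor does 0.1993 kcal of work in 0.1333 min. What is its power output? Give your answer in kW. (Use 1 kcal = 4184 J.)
Convert to SI: W = 833.871 J, t = 7.998 s
P = W/t = 833.871/7.998 = 104.26 W = 0.1043 kW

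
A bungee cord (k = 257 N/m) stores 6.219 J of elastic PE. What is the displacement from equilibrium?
x = √(2·PE/k) = √(2·6.219/257) = 0.22 m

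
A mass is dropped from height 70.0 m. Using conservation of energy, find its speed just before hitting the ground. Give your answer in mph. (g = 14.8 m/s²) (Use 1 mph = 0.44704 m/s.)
mgh = ½mv² ⇒ v = √(2gh) = √(2·14.8·70.0) = 45.5192 m/s = 101.8 mph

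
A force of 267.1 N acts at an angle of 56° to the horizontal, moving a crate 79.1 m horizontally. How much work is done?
W = F·d·cosθ = (267.1)(79.1)cos(56°) = 11810 J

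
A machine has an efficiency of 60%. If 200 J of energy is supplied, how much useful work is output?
W_out = η·W_in = 0.6·200 = 120.0 J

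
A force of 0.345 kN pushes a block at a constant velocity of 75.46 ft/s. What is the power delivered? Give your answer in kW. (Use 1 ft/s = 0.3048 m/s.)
Convert to SI: F = 345.0 N, v = 23.0002 m/s
P = Fv = (345.0)(23.0002) = 7935.07 W = 7.935 kW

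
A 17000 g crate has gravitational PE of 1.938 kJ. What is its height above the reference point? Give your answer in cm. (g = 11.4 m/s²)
Convert to SI: m = 17.0 kg, PE = 1938.0 J
h = PE/(mg) = 1938.0/(17.0·11.4) = 10.0 m = 1000 cm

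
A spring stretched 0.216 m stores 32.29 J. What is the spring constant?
k = 2·PE/x² = 2·32.29/(0.216)² = 1384 N/m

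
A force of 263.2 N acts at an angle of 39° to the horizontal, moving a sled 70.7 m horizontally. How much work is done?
W = F·d·cosθ = (263.2)(70.7)cos(39°) = 14460 J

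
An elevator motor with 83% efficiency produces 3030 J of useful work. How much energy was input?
W_in = W_out/η = 3030/0.83 = 3651 J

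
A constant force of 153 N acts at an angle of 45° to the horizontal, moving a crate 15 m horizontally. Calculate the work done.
W = F·d·cosθ = (153)(15)cos(45°) = 1623 J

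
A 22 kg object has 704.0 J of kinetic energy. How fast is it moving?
v = √(2·KE/m) = √(2·704.0/22) = 8.0 m/s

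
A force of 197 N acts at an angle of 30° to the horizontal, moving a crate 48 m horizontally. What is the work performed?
W = F·d·cosθ = (197)(48)cos(30°) = 8189 J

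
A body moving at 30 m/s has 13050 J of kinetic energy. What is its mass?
m = 2·KE/v² = 2·13050/(30)² = 29.0 kg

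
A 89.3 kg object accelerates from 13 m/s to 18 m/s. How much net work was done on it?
W = ΔKE = ½m(v₂² − v₁²) = ½(89.3)(18² − 13²) = 6920.75 J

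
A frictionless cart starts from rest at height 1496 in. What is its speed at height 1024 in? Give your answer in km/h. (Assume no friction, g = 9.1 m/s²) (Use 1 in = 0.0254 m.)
Convert to SI: h₁−h₂ = 11.9888 m
mgh₁ = mgh₂ + ½mv² ⇒ v = √(2g(h₁−h₂)) = √(2·9.1·11.9888) = 14.7715 m/s = 53.18 km/h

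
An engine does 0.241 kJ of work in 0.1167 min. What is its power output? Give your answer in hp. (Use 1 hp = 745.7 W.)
Convert to SI: W = 241.0 J, t = 7.002 s
P = W/t = 241.0/7.002 = 34.4187 W = 0.04616 hp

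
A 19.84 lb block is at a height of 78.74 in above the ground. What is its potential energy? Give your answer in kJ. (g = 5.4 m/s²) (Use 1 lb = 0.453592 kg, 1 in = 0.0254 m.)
Convert to SI: m = 8.99927 kg, h = 2.0 m
PE = mgh = (8.99927)(5.4)(2.0) = 97.1919 J = 0.09719 kJ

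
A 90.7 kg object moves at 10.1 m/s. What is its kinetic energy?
KE = ½mv² = ½(90.7)(10.1)² = 4626 J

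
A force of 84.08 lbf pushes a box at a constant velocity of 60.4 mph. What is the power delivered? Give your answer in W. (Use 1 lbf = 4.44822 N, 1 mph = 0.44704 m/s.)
Convert to SI: F = 374.006 N, v = 27.0012 m/s
P = Fv = (374.006)(27.0012) = 10100 W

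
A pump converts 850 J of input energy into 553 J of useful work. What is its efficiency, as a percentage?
η = W_out/W_in = 553/850 = 65.06%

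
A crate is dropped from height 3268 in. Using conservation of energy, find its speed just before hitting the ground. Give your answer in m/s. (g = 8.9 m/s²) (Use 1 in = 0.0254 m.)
Convert to SI: h = 83.0072 m
mgh = ½mv² ⇒ v = √(2gh) = √(2·8.9·83.0072) = 38.44 m/s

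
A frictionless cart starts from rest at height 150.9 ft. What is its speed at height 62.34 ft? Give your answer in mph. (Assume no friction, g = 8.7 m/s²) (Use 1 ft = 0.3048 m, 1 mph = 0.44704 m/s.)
Convert to SI: h₁−h₂ = 26.9931 m
mgh₁ = mgh₂ + ½mv² ⇒ v = √(2g(h₁−h₂)) = √(2·8.7·26.9931) = 21.6721 m/s = 48.48 mph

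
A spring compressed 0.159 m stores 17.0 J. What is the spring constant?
k = 2·PE/x² = 2·17.0/(0.159)² = 1345 N/m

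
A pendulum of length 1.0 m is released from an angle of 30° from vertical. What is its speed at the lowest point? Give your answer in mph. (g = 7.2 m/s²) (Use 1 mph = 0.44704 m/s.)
h = L(1 − cosθ) = 1.0(1 − cos30°) = 0.133975 m
v = √(2gh) = √(2·7.2·0.133975) = 1.38897 m/s = 3.107 mph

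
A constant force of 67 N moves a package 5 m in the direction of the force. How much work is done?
W = F·d = (67)(5) = 335.0 J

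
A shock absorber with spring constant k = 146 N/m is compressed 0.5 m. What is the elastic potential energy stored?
PE = ½kx² = ½(146)(0.5)² = 18.25 J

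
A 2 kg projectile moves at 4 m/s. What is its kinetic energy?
KE = ½mv² = ½(2)(4)² = 16.0 J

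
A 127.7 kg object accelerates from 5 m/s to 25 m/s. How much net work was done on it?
W = ΔKE = ½m(v₂² − v₁²) = ½(127.7)(25² − 5²) = 38310.0 J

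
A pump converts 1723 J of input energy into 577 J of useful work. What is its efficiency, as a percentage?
η = W_out/W_in = 577/1723 = 33.49%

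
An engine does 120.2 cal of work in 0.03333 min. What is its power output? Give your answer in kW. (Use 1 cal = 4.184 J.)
Convert to SI: W = 502.917 J, t = 1.9998 s
P = W/t = 502.917/1.9998 = 251.484 W = 0.2515 kW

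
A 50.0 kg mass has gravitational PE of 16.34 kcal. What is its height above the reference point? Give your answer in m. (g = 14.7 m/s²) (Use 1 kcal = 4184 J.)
Convert to SI: m = 50.0 kg, PE = 68366.6 J
h = PE/(mg) = 68366.6/(50.0·14.7) = 93.02 m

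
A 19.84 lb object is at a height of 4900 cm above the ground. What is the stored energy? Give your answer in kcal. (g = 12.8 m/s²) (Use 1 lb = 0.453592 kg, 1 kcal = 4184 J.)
Convert to SI: m = 8.99927 kg, h = 49.0 m
PE = mgh = (8.99927)(12.8)(49.0) = 5644.34 J = 1.349 kcal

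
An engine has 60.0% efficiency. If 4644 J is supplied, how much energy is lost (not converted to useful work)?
W_lost = W_in(1 − η) = 4644·(1 − 0.6) = 1858 J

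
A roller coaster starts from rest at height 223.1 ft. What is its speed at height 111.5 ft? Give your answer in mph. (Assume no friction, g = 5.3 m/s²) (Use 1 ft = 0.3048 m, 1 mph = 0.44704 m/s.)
Convert to SI: h₁−h₂ = 34.0157 m
mgh₁ = mgh₂ + ½mv² ⇒ v = √(2g(h₁−h₂)) = √(2·5.3·34.0157) = 18.9886 m/s = 42.48 mph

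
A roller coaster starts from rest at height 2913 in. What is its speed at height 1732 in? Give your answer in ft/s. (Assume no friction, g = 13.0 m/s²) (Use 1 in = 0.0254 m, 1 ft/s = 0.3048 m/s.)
Convert to SI: h₁−h₂ = 29.9974 m
mgh₁ = mgh₂ + ½mv² ⇒ v = √(2g(h₁−h₂)) = √(2·13.0·29.9974) = 27.92727 m/s = 91.62 ft/s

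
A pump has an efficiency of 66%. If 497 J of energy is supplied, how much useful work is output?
W_out = η·W_in = 0.66·497 = 328.02 J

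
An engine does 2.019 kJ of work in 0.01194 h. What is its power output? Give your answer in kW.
Convert to SI: W = 2019.0 J, t = 42.984 s
P = W/t = 2019.0/42.984 = 46.971 W = 0.04697 kW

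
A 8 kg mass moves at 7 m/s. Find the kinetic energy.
KE = ½mv² = ½(8)(7)² = 196.0 J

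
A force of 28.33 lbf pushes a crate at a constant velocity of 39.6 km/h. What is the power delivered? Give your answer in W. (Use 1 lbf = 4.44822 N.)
Convert to SI: F = 126.018 N, v = 11.0 m/s
P = Fv = (126.018)(11.0) = 1386 W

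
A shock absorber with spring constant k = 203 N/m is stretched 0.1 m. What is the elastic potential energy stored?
PE = ½kx² = ½(203)(0.1)² = 1.015 J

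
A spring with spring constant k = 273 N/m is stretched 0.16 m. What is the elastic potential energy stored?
PE = ½kx² = ½(273)(0.16)² = 3.494 J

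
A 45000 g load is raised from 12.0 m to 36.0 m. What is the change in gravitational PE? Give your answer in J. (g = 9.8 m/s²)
Convert to SI: m = 45.0 kg, Δh = 24.0 m
ΔPE = mgΔh = (45.0)(9.8)(24.0) = 10580 J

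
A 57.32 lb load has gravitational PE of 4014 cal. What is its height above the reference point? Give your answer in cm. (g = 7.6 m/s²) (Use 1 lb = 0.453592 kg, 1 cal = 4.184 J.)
Convert to SI: m = 25.9999 kg, PE = 16794.6 J
h = PE/(mg) = 16794.6/(25.9999·7.6) = 84.9931 m = 8499 cm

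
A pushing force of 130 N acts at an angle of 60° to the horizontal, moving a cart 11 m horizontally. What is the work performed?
W = F·d·cosθ = (130)(11)cos(60°) = 715.0 J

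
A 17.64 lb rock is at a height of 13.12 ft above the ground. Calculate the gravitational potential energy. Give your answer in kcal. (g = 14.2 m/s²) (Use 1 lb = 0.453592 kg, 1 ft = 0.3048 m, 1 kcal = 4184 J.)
Convert to SI: m = 8.00136 kg, h = 3.99898 m
PE = mgh = (8.00136)(14.2)(3.99898) = 454.361 J = 0.1086 kcal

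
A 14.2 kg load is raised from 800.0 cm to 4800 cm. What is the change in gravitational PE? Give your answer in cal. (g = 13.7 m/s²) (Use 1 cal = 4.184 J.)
Convert to SI: m = 14.2 kg, Δh = 40.0 m
ΔPE = mgΔh = (14.2)(13.7)(40.0) = 7781.6 J = 1860 cal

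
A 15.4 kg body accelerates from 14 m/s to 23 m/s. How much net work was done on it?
W = ΔKE = ½m(v₂² − v₁²) = ½(15.4)(23² − 14²) = 2564.1 J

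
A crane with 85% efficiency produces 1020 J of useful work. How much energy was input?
W_in = W_out/η = 1020/0.85 = 1200 J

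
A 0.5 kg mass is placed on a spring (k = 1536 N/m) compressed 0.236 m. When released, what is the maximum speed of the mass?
½kx² = ½mv² ⇒ v = x√(k/m) = (0.236)√(1536/0.5) = 13.08 m/s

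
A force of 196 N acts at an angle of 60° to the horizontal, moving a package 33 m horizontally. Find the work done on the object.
W = F·d·cosθ = (196)(33)cos(60°) = 3234 J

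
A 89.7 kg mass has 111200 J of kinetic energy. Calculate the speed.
v = √(2·KE/m) = √(2·111200/89.7) = 49.79 m/s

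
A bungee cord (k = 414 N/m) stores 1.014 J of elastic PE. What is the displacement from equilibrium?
x = √(2·PE/k) = √(2·1.014/414) = 0.06999 m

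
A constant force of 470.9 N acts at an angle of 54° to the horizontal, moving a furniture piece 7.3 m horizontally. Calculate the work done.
W = F·d·cosθ = (470.9)(7.3)cos(54°) = 2021 J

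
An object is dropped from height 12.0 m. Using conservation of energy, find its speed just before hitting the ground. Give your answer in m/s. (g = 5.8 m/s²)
mgh = ½mv² ⇒ v = √(2gh) = √(2·5.8·12.0) = 11.8 m/s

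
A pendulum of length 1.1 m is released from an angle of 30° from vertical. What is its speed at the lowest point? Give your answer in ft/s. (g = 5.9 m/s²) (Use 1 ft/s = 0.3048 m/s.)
h = L(1 − cosθ) = 1.1(1 − cos30°) = 0.147372 m
v = √(2gh) = √(2·5.9·0.147372) = 1.31871 m/s = 4.326 ft/s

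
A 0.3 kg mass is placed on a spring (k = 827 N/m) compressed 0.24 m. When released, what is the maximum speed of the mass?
½kx² = ½mv² ⇒ v = x√(k/m) = (0.24)√(827/0.3) = 12.6 m/s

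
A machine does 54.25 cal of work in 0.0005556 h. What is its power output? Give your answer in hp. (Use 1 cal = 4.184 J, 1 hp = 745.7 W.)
Convert to SI: W = 226.982 J, t = 2.00016 s
P = W/t = 226.982/2.00016 = 113.482 W = 0.1522 hp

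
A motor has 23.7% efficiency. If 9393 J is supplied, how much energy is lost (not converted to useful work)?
W_lost = W_in(1 − η) = 9393·(1 − 0.237) = 7167 J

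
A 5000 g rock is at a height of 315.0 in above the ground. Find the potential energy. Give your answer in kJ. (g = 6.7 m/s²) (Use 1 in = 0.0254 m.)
Convert to SI: m = 5.0 kg, h = 8.001 m
PE = mgh = (5.0)(6.7)(8.001) = 268.034 J = 0.268 kJ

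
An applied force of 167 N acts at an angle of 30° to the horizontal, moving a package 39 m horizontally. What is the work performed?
W = F·d·cosθ = (167)(39)cos(30°) = 5640 J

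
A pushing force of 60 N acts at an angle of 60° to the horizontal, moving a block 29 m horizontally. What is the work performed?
W = F·d·cosθ = (60)(29)cos(60°) = 870.0 J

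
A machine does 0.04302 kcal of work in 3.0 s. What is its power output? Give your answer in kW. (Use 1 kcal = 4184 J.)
Convert to SI: W = 179.996 J, t = 3.0 s
P = W/t = 179.996/3.0 = 59.9986 W = 0.06 kW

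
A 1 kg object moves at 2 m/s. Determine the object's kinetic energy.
KE = ½mv² = ½(1)(2)² = 2.0 J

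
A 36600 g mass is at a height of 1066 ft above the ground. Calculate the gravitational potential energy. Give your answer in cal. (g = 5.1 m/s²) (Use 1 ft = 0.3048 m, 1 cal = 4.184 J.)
Convert to SI: m = 36.6 kg, h = 324.917 m
PE = mgh = (36.6)(5.1)(324.917) = 60649.0 J = 14500 cal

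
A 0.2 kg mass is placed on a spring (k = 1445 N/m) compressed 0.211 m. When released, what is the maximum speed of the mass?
½kx² = ½mv² ⇒ v = x√(k/m) = (0.211)√(1445/0.2) = 17.94 m/s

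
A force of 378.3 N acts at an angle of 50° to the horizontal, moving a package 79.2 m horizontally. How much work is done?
W = F·d·cosθ = (378.3)(79.2)cos(50°) = 19260 J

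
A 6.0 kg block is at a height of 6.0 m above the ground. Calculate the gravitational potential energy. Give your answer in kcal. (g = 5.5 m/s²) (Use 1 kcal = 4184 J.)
PE = mgh = (6.0)(5.5)(6.0) = 198.0 J = 0.04732 kcal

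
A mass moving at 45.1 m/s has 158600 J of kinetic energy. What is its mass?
m = 2·KE/v² = 2·158600/(45.1)² = 155.9 kg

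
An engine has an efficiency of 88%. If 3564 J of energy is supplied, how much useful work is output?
W_out = η·W_in = 0.88·3564 = 3136.32 J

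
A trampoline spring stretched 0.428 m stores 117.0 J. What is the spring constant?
k = 2·PE/x² = 2·117.0/(0.428)² = 1277 N/m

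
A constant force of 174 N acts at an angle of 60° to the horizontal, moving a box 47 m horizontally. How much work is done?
W = F·d·cosθ = (174)(47)cos(60°) = 4089 J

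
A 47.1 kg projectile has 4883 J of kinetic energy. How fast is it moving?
v = √(2·KE/m) = √(2·4883/47.1) = 14.4 m/s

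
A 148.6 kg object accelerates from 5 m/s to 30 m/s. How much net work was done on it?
W = ΔKE = ½m(v₂² − v₁²) = ½(148.6)(30² − 5²) = 65012.5 J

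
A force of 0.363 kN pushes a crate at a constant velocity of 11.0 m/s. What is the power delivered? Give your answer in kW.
Convert to SI: F = 363.0 N, v = 11.0 m/s
P = Fv = (363.0)(11.0) = 3993.0 W = 3.993 kW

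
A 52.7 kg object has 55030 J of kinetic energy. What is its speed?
v = √(2·KE/m) = √(2·55030/52.7) = 45.7 m/s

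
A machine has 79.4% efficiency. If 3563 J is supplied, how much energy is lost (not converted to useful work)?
W_lost = W_in(1 − η) = 3563·(1 − 0.794) = 734.0 J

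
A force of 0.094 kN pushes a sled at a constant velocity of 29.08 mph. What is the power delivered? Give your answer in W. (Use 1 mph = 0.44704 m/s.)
Convert to SI: F = 94.0 N, v = 12.9999 m/s
P = Fv = (94.0)(12.9999) = 1222 W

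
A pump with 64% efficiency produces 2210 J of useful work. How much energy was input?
W_in = W_out/η = 2210/0.64 = 3453 J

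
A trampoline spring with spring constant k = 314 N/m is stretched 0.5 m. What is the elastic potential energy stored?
PE = ½kx² = ½(314)(0.5)² = 39.25 J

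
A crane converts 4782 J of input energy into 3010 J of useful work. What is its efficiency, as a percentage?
η = W_out/W_in = 3010/4782 = 62.94%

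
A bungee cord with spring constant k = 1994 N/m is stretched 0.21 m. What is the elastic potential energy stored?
PE = ½kx² = ½(1994)(0.21)² = 43.97 J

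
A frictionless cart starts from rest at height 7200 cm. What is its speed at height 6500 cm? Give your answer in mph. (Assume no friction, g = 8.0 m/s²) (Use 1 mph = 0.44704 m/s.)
Convert to SI: h₁−h₂ = 7.0 m
mgh₁ = mgh₂ + ½mv² ⇒ v = √(2g(h₁−h₂)) = √(2·8.0·7.0) = 10.583 m/s = 23.67 mph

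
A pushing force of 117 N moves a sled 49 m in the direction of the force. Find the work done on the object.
W = F·d = (117)(49) = 5733 J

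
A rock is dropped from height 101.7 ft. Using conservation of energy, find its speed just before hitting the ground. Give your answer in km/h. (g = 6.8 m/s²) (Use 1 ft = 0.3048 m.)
Convert to SI: h = 30.9982 m
mgh = ½mv² ⇒ v = √(2gh) = √(2·6.8·30.9982) = 20.5323 m/s = 73.92 km/h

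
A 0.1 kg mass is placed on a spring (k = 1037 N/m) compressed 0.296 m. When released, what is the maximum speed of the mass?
½kx² = ½mv² ⇒ v = x√(k/m) = (0.296)√(1037/0.1) = 30.14 m/s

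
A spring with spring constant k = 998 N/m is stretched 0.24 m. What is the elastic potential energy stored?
PE = ½kx² = ½(998)(0.24)² = 28.74 J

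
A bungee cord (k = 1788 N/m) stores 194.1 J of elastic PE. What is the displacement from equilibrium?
x = √(2·PE/k) = √(2·194.1/1788) = 0.466 m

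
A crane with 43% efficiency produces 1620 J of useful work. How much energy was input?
W_in = W_out/η = 1620/0.43 = 3767 J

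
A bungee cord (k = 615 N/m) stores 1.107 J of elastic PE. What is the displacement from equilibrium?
x = √(2·PE/k) = √(2·1.107/615) = 0.06 m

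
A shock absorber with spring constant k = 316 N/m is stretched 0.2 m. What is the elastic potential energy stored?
PE = ½kx² = ½(316)(0.2)² = 6.32 J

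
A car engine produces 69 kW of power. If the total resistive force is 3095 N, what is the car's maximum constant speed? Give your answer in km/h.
P = Fv ⇒ v = P/F = 69000 W/3095.0 N = 22.294 m/s = 80.26 km/h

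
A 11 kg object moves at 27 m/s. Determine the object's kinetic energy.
KE = ½mv² = ½(11)(27)² = 4009.5 J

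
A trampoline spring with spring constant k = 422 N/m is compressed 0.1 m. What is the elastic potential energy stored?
PE = ½kx² = ½(422)(0.1)² = 2.11 J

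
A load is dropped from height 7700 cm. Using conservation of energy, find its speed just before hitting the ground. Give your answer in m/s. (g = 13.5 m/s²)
Convert to SI: h = 77.0 m
mgh = ½mv² ⇒ v = √(2gh) = √(2·13.5·77.0) = 45.6 m/s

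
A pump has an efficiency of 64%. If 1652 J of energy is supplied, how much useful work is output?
W_out = η·W_in = 0.64·1652 = 1057.28 J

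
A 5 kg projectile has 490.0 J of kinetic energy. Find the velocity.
v = √(2·KE/m) = √(2·490.0/5) = 14.0 m/s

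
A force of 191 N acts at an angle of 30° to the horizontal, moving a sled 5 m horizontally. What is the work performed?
W = F·d·cosθ = (191)(5)cos(30°) = 827.1 J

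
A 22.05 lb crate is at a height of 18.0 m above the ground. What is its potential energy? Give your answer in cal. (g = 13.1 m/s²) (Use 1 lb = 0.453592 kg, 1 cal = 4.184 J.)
Convert to SI: m = 10.0017 kg, h = 18.0 m
PE = mgh = (10.0017)(13.1)(18.0) = 2358.4 J = 563.7 cal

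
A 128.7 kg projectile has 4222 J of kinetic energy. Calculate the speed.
v = √(2·KE/m) = √(2·4222/128.7) = 8.1 m/s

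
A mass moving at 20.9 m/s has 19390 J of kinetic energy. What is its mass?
m = 2·KE/v² = 2·19390/(20.9)² = 88.78 kg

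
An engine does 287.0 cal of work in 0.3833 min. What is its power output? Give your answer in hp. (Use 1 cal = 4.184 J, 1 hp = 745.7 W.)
Convert to SI: W = 1200.81 J, t = 22.998 s
P = W/t = 1200.81/22.998 = 52.2136 W = 0.07002 hp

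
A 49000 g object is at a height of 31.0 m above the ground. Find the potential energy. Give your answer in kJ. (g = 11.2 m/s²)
Convert to SI: m = 49.0 kg, h = 31.0 m
PE = mgh = (49.0)(11.2)(31.0) = 17012.8 J = 17.01 kJ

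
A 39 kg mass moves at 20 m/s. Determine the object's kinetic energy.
KE = ½mv² = ½(39)(20)² = 7800.0 J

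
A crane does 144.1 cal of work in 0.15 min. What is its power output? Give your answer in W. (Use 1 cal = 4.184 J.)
Convert to SI: W = 602.914 J, t = 9.0 s
P = W/t = 602.914/9.0 = 66.99 W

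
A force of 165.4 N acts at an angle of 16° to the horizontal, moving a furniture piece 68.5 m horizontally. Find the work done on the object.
W = F·d·cosθ = (165.4)(68.5)cos(16°) = 10890 J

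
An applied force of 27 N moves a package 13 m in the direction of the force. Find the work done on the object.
W = F·d = (27)(13) = 351.0 J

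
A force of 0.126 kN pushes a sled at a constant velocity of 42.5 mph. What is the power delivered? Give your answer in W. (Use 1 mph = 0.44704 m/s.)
Convert to SI: F = 126.0 N, v = 18.9992 m/s
P = Fv = (126.0)(18.9992) = 2394 W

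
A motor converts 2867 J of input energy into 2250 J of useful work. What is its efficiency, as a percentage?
η = W_out/W_in = 2250/2867 = 78.48%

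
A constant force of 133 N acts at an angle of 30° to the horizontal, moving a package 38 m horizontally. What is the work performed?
W = F·d·cosθ = (133)(38)cos(30°) = 4377 J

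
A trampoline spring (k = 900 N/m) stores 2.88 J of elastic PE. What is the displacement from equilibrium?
x = √(2·PE/k) = √(2·2.88/900) = 0.08 m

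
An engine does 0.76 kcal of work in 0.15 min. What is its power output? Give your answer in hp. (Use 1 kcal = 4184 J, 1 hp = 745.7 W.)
Convert to SI: W = 3179.84 J, t = 9.0 s
P = W/t = 3179.84/9.0 = 353.316 W = 0.4738 hp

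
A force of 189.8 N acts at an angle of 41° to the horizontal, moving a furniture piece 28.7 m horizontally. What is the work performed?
W = F·d·cosθ = (189.8)(28.7)cos(41°) = 4111 J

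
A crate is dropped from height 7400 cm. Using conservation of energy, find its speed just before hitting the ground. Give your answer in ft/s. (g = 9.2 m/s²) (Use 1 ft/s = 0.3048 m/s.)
Convert to SI: h = 74.0 m
mgh = ½mv² ⇒ v = √(2gh) = √(2·9.2·74.0) = 36.8999 m/s = 121.1 ft/s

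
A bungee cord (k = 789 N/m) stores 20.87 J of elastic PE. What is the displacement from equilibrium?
x = √(2·PE/k) = √(2·20.87/789) = 0.23 m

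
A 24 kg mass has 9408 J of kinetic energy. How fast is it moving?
v = √(2·KE/m) = √(2·9408/24) = 28.0 m/s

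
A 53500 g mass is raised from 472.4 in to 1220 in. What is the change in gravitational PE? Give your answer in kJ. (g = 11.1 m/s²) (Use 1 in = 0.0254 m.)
Convert to SI: m = 53.5 kg, Δh = 18.989 m
ΔPE = mgΔh = (53.5)(11.1)(18.989) = 11276.6 J = 11.28 kJ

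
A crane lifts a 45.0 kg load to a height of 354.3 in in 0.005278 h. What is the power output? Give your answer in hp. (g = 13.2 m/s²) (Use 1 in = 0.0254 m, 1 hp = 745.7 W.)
Convert to SI: m = 45.0 kg, h = 8.99922 m, t = 19.0008 s
P = mgh/t = (45.0)(13.2)(8.99922)/19.0008 = 281.332 W = 0.3773 hp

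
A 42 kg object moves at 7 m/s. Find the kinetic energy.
KE = ½mv² = ½(42)(7)² = 1029.0 J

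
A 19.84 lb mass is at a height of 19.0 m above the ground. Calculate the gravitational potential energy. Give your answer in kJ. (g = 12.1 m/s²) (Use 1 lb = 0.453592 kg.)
Convert to SI: m = 8.99927 kg, h = 19.0 m
PE = mgh = (8.99927)(12.1)(19.0) = 2068.93 J = 2.069 kJ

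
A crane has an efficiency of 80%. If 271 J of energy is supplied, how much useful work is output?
W_out = η·W_in = 0.8·271 = 216.8 J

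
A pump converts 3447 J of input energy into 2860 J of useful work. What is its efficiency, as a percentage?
η = W_out/W_in = 2860/3447 = 82.97%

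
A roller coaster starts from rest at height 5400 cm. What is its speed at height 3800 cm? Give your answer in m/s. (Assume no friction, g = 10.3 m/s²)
Convert to SI: h₁−h₂ = 16.0 m
mgh₁ = mgh₂ + ½mv² ⇒ v = √(2g(h₁−h₂)) = √(2·10.3·16.0) = 18.15 m/s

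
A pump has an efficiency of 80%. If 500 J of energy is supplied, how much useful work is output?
W_out = η·W_in = 0.8·500 = 400.0 J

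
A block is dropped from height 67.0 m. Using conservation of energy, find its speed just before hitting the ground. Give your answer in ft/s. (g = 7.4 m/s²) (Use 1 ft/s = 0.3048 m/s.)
mgh = ½mv² ⇒ v = √(2gh) = √(2·7.4·67.0) = 31.4897 m/s = 103.3 ft/s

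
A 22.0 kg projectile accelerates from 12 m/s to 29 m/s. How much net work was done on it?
W = ΔKE = ½m(v₂² − v₁²) = ½(22.0)(29² − 12²) = 7667.0 J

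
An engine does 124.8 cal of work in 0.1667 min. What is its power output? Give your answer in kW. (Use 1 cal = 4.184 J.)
Convert to SI: W = 522.163 J, t = 10.002 s
P = W/t = 522.163/10.002 = 52.2059 W = 0.05221 kW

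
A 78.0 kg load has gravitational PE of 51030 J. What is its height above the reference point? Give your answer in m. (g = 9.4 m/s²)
h = PE/(mg) = 51030.0/(78.0·9.4) = 69.6 m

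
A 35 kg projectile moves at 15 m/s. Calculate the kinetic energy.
KE = ½mv² = ½(35)(15)² = 3937.5 J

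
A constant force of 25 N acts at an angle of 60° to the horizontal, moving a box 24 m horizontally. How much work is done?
W = F·d·cosθ = (25)(24)cos(60°) = 300.0 J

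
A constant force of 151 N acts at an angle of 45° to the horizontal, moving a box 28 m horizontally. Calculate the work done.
W = F·d·cosθ = (151)(28)cos(45°) = 2990 J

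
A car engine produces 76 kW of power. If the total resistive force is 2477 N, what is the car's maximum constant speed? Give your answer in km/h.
P = Fv ⇒ v = P/F = 76000 W/2477.0 N = 30.6823 m/s = 110.5 km/h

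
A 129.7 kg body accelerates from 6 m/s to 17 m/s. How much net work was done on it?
W = ΔKE = ½m(v₂² − v₁²) = ½(129.7)(17² − 6²) = 16407.05 J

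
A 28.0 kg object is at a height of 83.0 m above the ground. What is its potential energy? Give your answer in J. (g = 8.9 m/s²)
PE = mgh = (28.0)(8.9)(83.0) = 20680 J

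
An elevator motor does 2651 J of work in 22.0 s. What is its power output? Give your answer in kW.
P = W/t = 2651.0/22.0 = 120.5 W = 0.1205 kW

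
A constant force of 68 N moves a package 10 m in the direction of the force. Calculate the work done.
W = F·d = (68)(10) = 680.0 J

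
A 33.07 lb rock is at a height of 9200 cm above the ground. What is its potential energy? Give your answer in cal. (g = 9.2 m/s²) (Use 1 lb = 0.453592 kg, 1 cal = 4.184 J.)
Convert to SI: m = 15.0003 kg, h = 92.0 m
PE = mgh = (15.0003)(9.2)(92.0) = 12696.2 J = 3034 cal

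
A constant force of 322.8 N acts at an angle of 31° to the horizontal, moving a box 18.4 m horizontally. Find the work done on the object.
W = F·d·cosθ = (322.8)(18.4)cos(31°) = 5091 J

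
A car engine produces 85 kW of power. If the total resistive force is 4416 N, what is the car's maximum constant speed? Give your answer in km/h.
P = Fv ⇒ v = P/F = 85000 W/4416.0 N = 19.2482 m/s = 69.29 km/h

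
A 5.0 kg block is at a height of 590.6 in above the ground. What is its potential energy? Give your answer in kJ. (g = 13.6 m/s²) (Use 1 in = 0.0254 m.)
Convert to SI: m = 5.0 kg, h = 15.0012 m
PE = mgh = (5.0)(13.6)(15.0012) = 1020.08 J = 1.02 kJ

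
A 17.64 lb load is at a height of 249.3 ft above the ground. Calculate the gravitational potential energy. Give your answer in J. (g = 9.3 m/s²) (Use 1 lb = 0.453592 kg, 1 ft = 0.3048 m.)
Convert to SI: m = 8.00136 kg, h = 75.9866 m
PE = mgh = (8.00136)(9.3)(75.9866) = 5654 J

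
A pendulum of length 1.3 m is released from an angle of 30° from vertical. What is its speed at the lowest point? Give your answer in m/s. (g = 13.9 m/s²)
h = L(1 − cosθ) = 1.3(1 − cos30°) = 0.174167 m
v = √(2gh) = √(2·13.9·0.174167) = 2.2 m/s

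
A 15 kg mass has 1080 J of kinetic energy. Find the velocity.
v = √(2·KE/m) = √(2·1080/15) = 12.0 m/s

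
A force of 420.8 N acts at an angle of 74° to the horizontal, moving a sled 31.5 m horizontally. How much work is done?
W = F·d·cosθ = (420.8)(31.5)cos(74°) = 3654 J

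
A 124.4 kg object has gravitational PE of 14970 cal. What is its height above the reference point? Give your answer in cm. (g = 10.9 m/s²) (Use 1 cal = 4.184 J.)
Convert to SI: m = 124.4 kg, PE = 62634.5 J
h = PE/(mg) = 62634.5/(124.4·10.9) = 46.192 m = 4619 cm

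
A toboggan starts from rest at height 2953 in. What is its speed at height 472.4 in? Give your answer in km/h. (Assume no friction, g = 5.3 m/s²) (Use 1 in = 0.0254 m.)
Convert to SI: h₁−h₂ = 63.0072 m
mgh₁ = mgh₂ + ½mv² ⇒ v = √(2g(h₁−h₂)) = √(2·5.3·63.0072) = 25.8433 m/s = 93.04 km/h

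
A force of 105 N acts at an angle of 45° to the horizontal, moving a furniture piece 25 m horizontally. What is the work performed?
W = F·d·cosθ = (105)(25)cos(45°) = 1856 J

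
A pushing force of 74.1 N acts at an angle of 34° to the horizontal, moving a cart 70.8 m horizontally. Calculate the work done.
W = F·d·cosθ = (74.1)(70.8)cos(34°) = 4349 J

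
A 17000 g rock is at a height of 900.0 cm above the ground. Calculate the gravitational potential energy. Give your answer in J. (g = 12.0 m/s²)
Convert to SI: m = 17.0 kg, h = 9.0 m
PE = mgh = (17.0)(12.0)(9.0) = 1836 J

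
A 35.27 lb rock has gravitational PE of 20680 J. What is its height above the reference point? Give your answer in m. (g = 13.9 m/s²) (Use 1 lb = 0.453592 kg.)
Convert to SI: m = 15.9982 kg, PE = 20680.0 J
h = PE/(mg) = 20680.0/(15.9982·13.9) = 93.0 m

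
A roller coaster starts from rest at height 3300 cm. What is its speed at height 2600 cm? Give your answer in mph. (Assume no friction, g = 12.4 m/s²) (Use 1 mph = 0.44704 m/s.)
Convert to SI: h₁−h₂ = 7.0 m
mgh₁ = mgh₂ + ½mv² ⇒ v = √(2g(h₁−h₂)) = √(2·12.4·7.0) = 13.1757 m/s = 29.47 mph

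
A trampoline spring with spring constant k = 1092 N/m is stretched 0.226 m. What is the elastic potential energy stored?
PE = ½kx² = ½(1092)(0.226)² = 27.89 J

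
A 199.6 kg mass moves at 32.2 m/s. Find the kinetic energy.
KE = ½mv² = ½(199.6)(32.2)² = 103500 J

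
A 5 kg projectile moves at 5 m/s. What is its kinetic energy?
KE = ½mv² = ½(5)(5)² = 62.5 J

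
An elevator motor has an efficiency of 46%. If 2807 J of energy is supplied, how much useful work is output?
W_out = η·W_in = 0.46·2807 = 1291.22 J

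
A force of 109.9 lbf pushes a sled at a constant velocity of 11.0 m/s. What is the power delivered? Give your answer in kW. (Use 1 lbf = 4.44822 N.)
Convert to SI: F = 488.859 N, v = 11.0 m/s
P = Fv = (488.859)(11.0) = 5377.45 W = 5.377 kW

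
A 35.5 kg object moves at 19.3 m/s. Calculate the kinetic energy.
KE = ½mv² = ½(35.5)(19.3)² = 6612 J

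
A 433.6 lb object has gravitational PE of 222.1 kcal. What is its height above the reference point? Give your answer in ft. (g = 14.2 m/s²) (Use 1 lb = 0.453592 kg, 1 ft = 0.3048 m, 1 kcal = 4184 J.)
Convert to SI: m = 196.677 kg, PE = 929266 J
h = PE/(mg) = 929266/(196.677·14.2) = 332.734 m = 1092 ft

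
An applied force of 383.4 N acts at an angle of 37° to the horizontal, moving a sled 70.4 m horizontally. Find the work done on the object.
W = F·d·cosθ = (383.4)(70.4)cos(37°) = 21560 J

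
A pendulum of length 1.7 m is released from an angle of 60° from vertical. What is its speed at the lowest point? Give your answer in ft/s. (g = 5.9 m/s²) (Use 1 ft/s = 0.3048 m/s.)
h = L(1 − cosθ) = 1.7(1 − cos60°) = 0.85 m
v = √(2gh) = √(2·5.9·0.85) = 3.16702 m/s = 10.39 ft/s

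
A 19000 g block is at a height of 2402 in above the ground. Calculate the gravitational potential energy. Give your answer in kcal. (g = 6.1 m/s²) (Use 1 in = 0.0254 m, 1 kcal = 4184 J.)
Convert to SI: m = 19.0 kg, h = 61.0108 m
PE = mgh = (19.0)(6.1)(61.0108) = 7071.15 J = 1.69 kcal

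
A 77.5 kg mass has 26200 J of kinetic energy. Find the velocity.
v = √(2·KE/m) = √(2·26200/77.5) = 26.0 m/s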